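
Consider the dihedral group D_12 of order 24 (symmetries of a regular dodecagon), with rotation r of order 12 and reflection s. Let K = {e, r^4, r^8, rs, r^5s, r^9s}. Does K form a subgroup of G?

Yes

|K| = 6 divides |G| = 24, consistent with Lagrange.
K contains the identity, every element's inverse is in K, and K is closed under ·: it is a subgroup.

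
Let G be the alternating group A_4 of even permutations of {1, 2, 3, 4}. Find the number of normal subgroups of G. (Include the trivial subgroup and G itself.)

G has 10 subgroups. Checking conjugation-invariance by order — order 1: 1/1 normal; order 2: 0/3 normal; order 3: 0/4 normal; order 4: 1/1 normal; order 12: 1/1 normal.
Total normal subgroups: 3.

3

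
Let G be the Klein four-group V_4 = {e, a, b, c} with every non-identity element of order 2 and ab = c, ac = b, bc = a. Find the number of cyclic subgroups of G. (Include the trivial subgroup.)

4

A cyclic subgroup of order d is generated by each of its φ(d) elements of order d, so the cyclic subgroups of order d number (#elements of order d)/φ(d).
Cyclic subgroups by order — order 1: 1; order 2: 3.
Total: 4.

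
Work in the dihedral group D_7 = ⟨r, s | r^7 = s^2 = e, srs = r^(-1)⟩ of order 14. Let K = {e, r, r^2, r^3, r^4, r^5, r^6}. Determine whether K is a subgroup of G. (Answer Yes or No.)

|K| = 7 divides |G| = 14, consistent with Lagrange.
K contains the identity, every element's inverse is in K, and K is closed under ·: it is a subgroup.
In fact K = ⟨r^4⟩.

Yes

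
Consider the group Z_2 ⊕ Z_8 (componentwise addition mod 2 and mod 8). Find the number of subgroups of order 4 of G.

|G| = 16 and 4 | 16, so subgroups of order 4 are possible by Lagrange.
The subgroups of order 4 are: {(0,0), (0,2), (0,4), (0,6)}; {(0,0), (0,4), (1,0), (1,4)}; {(0,0), (0,4), (1,2), (1,6)}.
So G has 3 subgroups of order 4.

3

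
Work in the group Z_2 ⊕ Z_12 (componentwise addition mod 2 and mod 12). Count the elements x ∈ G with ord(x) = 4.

An element (a,b) has order lcm(ord(a), ord(b)); count pairs with lcm equal to 4.
Enumerating gives 4 such elements.

4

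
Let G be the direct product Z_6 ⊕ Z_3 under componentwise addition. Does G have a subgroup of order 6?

6 | 18. A subgroup of order 6 is {(0,0), (0,1), (0,2), (3,0), (3,1), (3,2)}.

Yes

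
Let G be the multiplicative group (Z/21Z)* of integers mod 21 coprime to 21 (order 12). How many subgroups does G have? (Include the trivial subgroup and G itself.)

10

|G| = 12, so by Lagrange every subgroup order divides 12. Divisors: 1, 2, 3, 4, 6, 12.
Subgroups by order — order 1: 1; order 2: 3; order 3: 1; order 4: 1; order 6: 3; order 12: 1.
Total: 1 + 3 + 1 + 1 + 3 + 1 = 10.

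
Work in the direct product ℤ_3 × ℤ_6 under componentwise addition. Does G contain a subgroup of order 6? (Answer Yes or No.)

Yes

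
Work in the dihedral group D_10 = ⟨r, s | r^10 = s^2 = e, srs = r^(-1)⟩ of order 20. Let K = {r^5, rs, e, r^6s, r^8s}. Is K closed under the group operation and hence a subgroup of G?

No

Closure fails: r^5 · r^8s = r^3s ∉ K. So K is not a subgroup.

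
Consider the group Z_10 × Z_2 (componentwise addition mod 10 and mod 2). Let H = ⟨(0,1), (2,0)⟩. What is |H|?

10

|⟨(0,1)⟩| = 2 and |⟨(2,0)⟩| = 5, so |H| is a multiple of lcm(2, 5) = 10 and divides |G| = 20.
Closing under the operation: H = {(0,0), (0,1), (2,0), (2,1), (4,0), (4,1), (6,0), (6,1), (8,0), (8,1)}, so |H| = 10.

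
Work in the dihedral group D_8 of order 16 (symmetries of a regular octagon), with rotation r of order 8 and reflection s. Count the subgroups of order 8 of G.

|G| = 16 and 8 | 16, so subgroups of order 8 are possible by Lagrange.
The subgroups of order 8 are: {e, r, r^2, r^3, r^4, r^5, r^6, r^7}; {e, r^2, r^4, r^6, s, r^2s, r^4s, r^6s}; {e, r^2, r^4, r^6, rs, r^3s, r^5s, r^7s}.
So G has 3 subgroups of order 8.

3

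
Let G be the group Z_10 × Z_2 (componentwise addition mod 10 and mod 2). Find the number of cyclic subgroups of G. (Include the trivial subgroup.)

8

A cyclic subgroup of order d is generated by each of its φ(d) elements of order d, so the cyclic subgroups of order d number (#elements of order d)/φ(d).
Cyclic subgroups by order — order 1: 1; order 2: 3; order 5: 1; order 10: 3.
Total: 8.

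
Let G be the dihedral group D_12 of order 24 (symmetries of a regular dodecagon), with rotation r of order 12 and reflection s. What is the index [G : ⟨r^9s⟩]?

|⟨r^9s⟩| = 2 and |G| = 24.
By Lagrange, [G : H] = |G|/|H| = 24/2 = 12.

12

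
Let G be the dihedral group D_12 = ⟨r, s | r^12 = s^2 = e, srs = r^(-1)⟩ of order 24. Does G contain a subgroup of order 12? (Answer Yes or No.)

Yes

12 | 24. A subgroup of order 12 is {e, r, r^2, r^3, r^4, r^5, r^6, r^7, r^8, r^9, r^10, r^11}.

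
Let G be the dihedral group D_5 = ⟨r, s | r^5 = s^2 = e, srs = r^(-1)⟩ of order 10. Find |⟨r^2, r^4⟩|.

|⟨r^2⟩| = 5 and |⟨r^4⟩| = 5, so |H| is a multiple of lcm(5, 5) = 5 and divides |G| = 10.
Closing under the operation: H = {e, r, r^2, r^3, r^4}, so |H| = 5.

5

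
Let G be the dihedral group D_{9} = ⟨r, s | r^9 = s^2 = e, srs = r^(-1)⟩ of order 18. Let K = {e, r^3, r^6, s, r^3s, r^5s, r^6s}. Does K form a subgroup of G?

No

|K| = 7 does not divide |G| = 18, so by Lagrange K is not a subgroup.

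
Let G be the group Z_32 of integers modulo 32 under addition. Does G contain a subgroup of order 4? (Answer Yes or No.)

4 | 32. A subgroup of order 4 is {0, 8, 16, 24}.

Yes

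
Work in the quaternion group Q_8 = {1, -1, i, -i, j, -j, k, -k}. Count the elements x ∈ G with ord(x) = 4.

6

The elements of order 4 are: i, -i, j, -j, k, -k.
That's 6.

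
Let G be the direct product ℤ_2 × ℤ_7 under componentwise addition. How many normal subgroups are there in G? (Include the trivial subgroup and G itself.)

G is abelian, so every subgroup is normal.
G has 4 subgroups in total, hence 4 normal subgroups.

4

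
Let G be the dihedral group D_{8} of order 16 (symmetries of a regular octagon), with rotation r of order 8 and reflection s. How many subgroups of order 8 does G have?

|G| = 16 and 8 | 16, so subgroups of order 8 are possible by Lagrange.
The subgroups of order 8 are: {e, r, r^2, r^3, r^4, r^5, r^6, r^7}; {e, r^2, r^4, r^6, s, r^2s, r^4s, r^6s}; {e, r^2, r^4, r^6, rs, r^3s, r^5s, r^7s}.
So G has 3 subgroups of order 8.

3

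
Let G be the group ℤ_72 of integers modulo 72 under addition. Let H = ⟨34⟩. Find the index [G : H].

2

|⟨34⟩| = 36 and |G| = 72.
By Lagrange, [G : H] = |G|/|H| = 72/36 = 2.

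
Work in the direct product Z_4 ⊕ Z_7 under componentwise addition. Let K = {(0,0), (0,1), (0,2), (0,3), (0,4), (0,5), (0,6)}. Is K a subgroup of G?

Yes

|K| = 7 divides |G| = 28, consistent with Lagrange.
K contains the identity, every element's inverse is in K, and K is closed under +: it is a subgroup.
In fact K = ⟨(0,1)⟩.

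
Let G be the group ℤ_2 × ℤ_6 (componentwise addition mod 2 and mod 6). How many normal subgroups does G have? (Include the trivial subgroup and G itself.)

10

G is abelian, so every subgroup is normal.
G has 10 subgroups in total, hence 10 normal subgroups.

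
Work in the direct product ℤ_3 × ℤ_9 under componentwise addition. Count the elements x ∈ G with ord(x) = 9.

18

An element (a,b) has order lcm(ord(a), ord(b)); count pairs with lcm equal to 9.
Enumerating gives 18 such elements.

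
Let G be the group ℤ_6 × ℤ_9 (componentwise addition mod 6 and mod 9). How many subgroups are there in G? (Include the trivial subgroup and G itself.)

|G| = 54, so by Lagrange every subgroup order divides 54. Divisors: 1, 2, 3, 6, 9, 18, 27, 54.
Subgroups by order — order 1: 1; order 2: 1; order 3: 4; order 6: 4; order 9: 4; order 18: 4; order 27: 1; order 54: 1.
Total: 1 + 1 + 4 + 4 + 4 + 4 + 1 + 1 = 20.

20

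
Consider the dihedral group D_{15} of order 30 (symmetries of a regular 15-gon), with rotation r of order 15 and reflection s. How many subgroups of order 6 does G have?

|G| = 30 and 6 | 30, so subgroups of order 6 are possible by Lagrange.
The subgroups of order 6 are: {e, r^5, r^10, s, r^5s, r^10s}; {e, r^5, r^10, rs, r^6s, r^11s}; {e, r^5, r^10, r^2s, r^7s, r^12s}; {e, r^5, r^10, r^3s, r^8s, r^13s}; … (5 in all).
So G has 5 subgroups of order 6.

5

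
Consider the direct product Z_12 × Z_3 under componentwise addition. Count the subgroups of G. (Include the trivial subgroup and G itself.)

|G| = 36, so by Lagrange every subgroup order divides 36. Divisors: 1, 2, 3, 4, 6, 9, 12, 18, 36.
Subgroups by order — order 1: 1; order 2: 1; order 3: 4; order 4: 1; order 6: 4; order 9: 1; order 12: 4; order 18: 1; order 36: 1.
Total: 1 + 1 + 4 + 1 + 4 + 1 + 4 + 1 + 1 = 18.

18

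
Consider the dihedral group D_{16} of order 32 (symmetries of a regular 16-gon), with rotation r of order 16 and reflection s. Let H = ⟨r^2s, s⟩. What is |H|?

|⟨r^2s⟩| = 2 and |⟨s⟩| = 2, so |H| is a multiple of lcm(2, 2) = 2 and divides |G| = 32.
Closing under the operation: H = {e, r^2, r^4, r^6, r^8, r^10, r^12, r^14, s, r^2s, r^4s, r^6s, r^8s, r^10s, r^12s, r^14s}, so |H| = 16.

16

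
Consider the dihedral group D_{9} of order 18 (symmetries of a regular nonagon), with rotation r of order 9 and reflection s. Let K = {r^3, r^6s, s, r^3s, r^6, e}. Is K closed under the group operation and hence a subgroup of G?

Yes

|K| = 6 divides |G| = 18, consistent with Lagrange.
K contains the identity, every element's inverse is in K, and K is closed under ·: it is a subgroup.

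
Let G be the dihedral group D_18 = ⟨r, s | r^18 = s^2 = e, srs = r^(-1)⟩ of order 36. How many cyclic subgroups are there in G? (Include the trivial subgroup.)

24

Each element a generates a cyclic subgroup ⟨a⟩; distinct elements may generate the same one (a cyclic group of order d has φ(d) generators).
Cyclic subgroups by order — order 1: 1; order 2: 19; order 3: 1; order 6: 1; order 9: 1; order 18: 1.
Total: 24.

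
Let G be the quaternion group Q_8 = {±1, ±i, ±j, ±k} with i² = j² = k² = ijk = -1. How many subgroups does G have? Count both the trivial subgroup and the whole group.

6

|G| = 8, so by Lagrange every subgroup order divides 8. Divisors: 1, 2, 4, 8.
Subgroups by order — order 1: 1; order 2: 1; order 4: 3; order 8: 1.
Total: 1 + 1 + 3 + 1 = 6.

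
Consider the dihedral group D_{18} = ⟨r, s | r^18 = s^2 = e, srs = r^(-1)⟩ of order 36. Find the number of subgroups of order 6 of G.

7

|G| = 36 and 6 | 36, so subgroups of order 6 are possible by Lagrange.
The subgroups of order 6 are: {e, r^6, r^12, r^4s, r^10s, r^16s}; {e, r^6, r^12, r^5s, r^11s, r^17s}; {e, r^6, r^12, s, r^6s, r^12s}; {e, r^6, r^12, rs, r^7s, r^13s}; … (7 in all).
So G has 7 subgroups of order 6.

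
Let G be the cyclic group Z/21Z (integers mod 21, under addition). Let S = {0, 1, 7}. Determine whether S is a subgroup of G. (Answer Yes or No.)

1 ∈ S but its inverse 20 ∉ S, so S is not a subgroup.

No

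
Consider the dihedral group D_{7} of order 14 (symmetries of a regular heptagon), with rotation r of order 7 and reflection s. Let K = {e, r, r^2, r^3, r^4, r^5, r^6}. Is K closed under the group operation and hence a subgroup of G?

Yes

|K| = 7 divides |G| = 14, consistent with Lagrange.
K contains the identity, every element's inverse is in K, and K is closed under ·: it is a subgroup.
In fact K = ⟨r^4⟩.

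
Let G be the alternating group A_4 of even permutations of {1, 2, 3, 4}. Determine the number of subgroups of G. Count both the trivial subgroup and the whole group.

10

|G| = 12, so by Lagrange every subgroup order divides 12. Divisors: 1, 2, 3, 4, 6, 12.
Subgroups by order — order 1: 1; order 2: 3; order 3: 4; order 4: 1; order 6: 0; order 12: 1.
Total: 1 + 3 + 4 + 1 + 0 + 1 = 10.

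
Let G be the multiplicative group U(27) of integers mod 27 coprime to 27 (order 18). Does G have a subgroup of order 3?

Yes

3 | 18. A subgroup of order 3 is {1, 10, 19}.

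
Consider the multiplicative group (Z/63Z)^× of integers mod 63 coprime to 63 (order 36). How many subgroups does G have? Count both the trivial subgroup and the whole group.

|G| = 36, so by Lagrange every subgroup order divides 36. Divisors: 1, 2, 3, 4, 6, 9, 12, 18, 36.
Subgroups by order — order 1: 1; order 2: 3; order 3: 4; order 4: 1; order 6: 12; order 9: 1; order 12: 4; order 18: 3; order 36: 1.
Total: 1 + 3 + 4 + 1 + 12 + 1 + 4 + 3 + 1 = 30.

30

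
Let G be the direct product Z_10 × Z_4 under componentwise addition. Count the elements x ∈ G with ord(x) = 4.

An element (a,b) has order lcm(ord(a), ord(b)); count pairs with lcm equal to 4.
Enumerating gives 4 such elements.

4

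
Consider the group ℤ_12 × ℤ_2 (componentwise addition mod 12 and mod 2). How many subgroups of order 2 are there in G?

3

|G| = 24 and 2 | 24, so subgroups of order 2 are possible by Lagrange.
The subgroups of order 2 are: {(0,0), (0,1)}; {(0,0), (6,0)}; {(0,0), (6,1)}.
So G has 3 subgroups of order 2.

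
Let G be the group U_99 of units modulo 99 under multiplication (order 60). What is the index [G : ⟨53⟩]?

|⟨53⟩| = 10 and |G| = 60.
By Lagrange, [G : H] = |G|/|H| = 60/10 = 6.

6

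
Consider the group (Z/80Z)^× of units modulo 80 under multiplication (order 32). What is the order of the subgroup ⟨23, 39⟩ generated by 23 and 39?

8

|⟨23⟩| = 4 and |⟨39⟩| = 2, so |H| is a multiple of lcm(4, 2) = 4 and divides |G| = 32.
Closing under the operation: H = {1, 7, 17, 23, 33, 39, 49, 71}, so |H| = 8.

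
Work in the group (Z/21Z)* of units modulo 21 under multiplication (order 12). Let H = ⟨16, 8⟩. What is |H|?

6

|⟨16⟩| = 3 and |⟨8⟩| = 2, so |H| is a multiple of lcm(3, 2) = 6 and divides |G| = 12.
Closing under the operation: H = {1, 2, 4, 8, 11, 16}, so |H| = 6.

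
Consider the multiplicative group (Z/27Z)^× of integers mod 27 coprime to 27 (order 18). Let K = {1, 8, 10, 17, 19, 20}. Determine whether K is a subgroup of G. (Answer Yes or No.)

No

20 ∈ K but its inverse 23 ∉ K, so K is not a subgroup.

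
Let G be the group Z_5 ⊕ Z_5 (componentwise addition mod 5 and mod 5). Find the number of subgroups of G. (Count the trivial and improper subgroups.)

8

|G| = 25, so by Lagrange every subgroup order divides 25. Divisors: 1, 5, 25.
Subgroups by order — order 1: 1; order 5: 6; order 25: 1.
Total: 1 + 6 + 1 = 8.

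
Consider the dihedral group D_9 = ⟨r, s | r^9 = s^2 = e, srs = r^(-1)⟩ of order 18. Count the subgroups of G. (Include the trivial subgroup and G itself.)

16

|G| = 18, so by Lagrange every subgroup order divides 18. Divisors: 1, 2, 3, 6, 9, 18.
Subgroups by order — order 1: 1; order 2: 9; order 3: 1; order 6: 3; order 9: 1; order 18: 1.
Total: 1 + 9 + 1 + 3 + 1 + 1 = 16.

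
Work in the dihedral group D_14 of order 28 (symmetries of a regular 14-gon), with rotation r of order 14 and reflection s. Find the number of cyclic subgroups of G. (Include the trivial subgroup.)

Group the elements of G by the cyclic subgroup they generate; each cyclic subgroup of order d accounts for φ(d) elements.
Cyclic subgroups by order — order 1: 1; order 2: 15; order 7: 1; order 14: 1.
Total: 18.

18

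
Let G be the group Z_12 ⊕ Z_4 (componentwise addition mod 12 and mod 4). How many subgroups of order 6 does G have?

|G| = 48 and 6 | 48, so subgroups of order 6 are possible by Lagrange.
The subgroups of order 6 are: {(0,0), (0,2), (4,0), (4,2), (8,0), (8,2)}; {(0,0), (2,0), (4,0), (6,0), (8,0), (10,0)}; {(0,0), (2,2), (4,0), (6,2), (8,0), (10,2)}.
So G has 3 subgroups of order 6.

3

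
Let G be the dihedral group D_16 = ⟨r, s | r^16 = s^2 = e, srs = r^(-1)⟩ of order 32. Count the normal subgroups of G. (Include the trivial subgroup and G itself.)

8

G has 36 subgroups. Checking conjugation-invariance by order — order 1: 1/1 normal; order 2: 1/17 normal; order 4: 1/9 normal; order 8: 1/5 normal; order 16: 3/3 normal; order 32: 1/1 normal.
Total normal subgroups: 8.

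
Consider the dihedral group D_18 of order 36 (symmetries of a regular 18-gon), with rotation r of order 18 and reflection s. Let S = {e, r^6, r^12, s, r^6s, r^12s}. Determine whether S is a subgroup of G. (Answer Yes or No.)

Yes

|S| = 6 divides |G| = 36, consistent with Lagrange.
S contains the identity, every element's inverse is in S, and S is closed under ·: it is a subgroup.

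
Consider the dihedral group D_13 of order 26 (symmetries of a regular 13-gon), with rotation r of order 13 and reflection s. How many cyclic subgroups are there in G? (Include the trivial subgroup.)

15

A cyclic subgroup of order d is generated by each of its φ(d) elements of order d, so the cyclic subgroups of order d number (#elements of order d)/φ(d).
Cyclic subgroups by order — order 1: 1; order 2: 13; order 13: 1.
Total: 15.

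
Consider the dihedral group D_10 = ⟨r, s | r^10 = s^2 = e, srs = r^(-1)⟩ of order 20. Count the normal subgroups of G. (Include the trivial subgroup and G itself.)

G has 22 subgroups. Checking conjugation-invariance by order — order 1: 1/1 normal; order 2: 1/11 normal; order 4: 0/5 normal; order 5: 1/1 normal; order 10: 3/3 normal; order 20: 1/1 normal.
Total normal subgroups: 7.

7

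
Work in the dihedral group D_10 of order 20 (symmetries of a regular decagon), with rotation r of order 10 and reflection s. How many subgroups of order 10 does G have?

|G| = 20 and 10 | 20, so subgroups of order 10 are possible by Lagrange.
The subgroups of order 10 are: {e, r, r^2, r^3, r^4, r^5, r^6, r^7, r^8, r^9}; {e, r^2, r^4, r^6, r^8, s, r^2s, r^4s, r^6s, r^8s}; {e, r^2, r^4, r^6, r^8, rs, r^3s, r^5s, r^7s, r^9s}.
So G has 3 subgroups of order 10.

3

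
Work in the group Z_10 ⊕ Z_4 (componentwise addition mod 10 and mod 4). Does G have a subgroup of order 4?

4 | 40. A subgroup of order 4 is {(0,0), (0,1), (0,2), (0,3)}.

Yes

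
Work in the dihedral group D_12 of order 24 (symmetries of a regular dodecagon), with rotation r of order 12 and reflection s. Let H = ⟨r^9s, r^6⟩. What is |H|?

4

|⟨r^9s⟩| = 2 and |⟨r^6⟩| = 2, so |H| is a multiple of lcm(2, 2) = 2 and divides |G| = 24.
Closing under the operation: H = {e, r^6, r^3s, r^9s}, so |H| = 4.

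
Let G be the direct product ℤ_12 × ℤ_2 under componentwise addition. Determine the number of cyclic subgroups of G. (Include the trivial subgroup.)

Each element a generates a cyclic subgroup ⟨a⟩; distinct elements may generate the same one (a cyclic group of order d has φ(d) generators).
Cyclic subgroups by order — order 1: 1; order 2: 3; order 3: 1; order 4: 2; order 6: 3; order 12: 2.
Total: 12.

12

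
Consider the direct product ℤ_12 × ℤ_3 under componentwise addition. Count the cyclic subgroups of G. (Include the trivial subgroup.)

15

A cyclic subgroup of order d is generated by each of its φ(d) elements of order d, so the cyclic subgroups of order d number (#elements of order d)/φ(d).
Cyclic subgroups by order — order 1: 1; order 2: 1; order 3: 4; order 4: 1; order 6: 4; order 12: 4.
Total: 15.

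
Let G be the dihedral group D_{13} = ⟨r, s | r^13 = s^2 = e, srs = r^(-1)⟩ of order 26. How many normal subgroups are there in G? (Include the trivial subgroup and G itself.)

3

G has 16 subgroups. Checking conjugation-invariance by order — order 1: 1/1 normal; order 2: 0/13 normal; order 13: 1/1 normal; order 26: 1/1 normal.
Total normal subgroups: 3.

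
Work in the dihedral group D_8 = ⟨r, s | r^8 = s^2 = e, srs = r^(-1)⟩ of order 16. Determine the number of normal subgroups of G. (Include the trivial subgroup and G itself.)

G has 19 subgroups. Checking conjugation-invariance by order — order 1: 1/1 normal; order 2: 1/9 normal; order 4: 1/5 normal; order 8: 3/3 normal; order 16: 1/1 normal.
Total normal subgroups: 7.

7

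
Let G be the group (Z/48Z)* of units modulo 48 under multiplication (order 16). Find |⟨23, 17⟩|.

4

|⟨23⟩| = 2 and |⟨17⟩| = 2, so |H| is a multiple of lcm(2, 2) = 2 and divides |G| = 16.
Closing under the operation: H = {1, 7, 17, 23}, so |H| = 4.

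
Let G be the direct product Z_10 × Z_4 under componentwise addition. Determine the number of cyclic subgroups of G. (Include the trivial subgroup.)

12

Each element a generates a cyclic subgroup ⟨a⟩; distinct elements may generate the same one (a cyclic group of order d has φ(d) generators).
Cyclic subgroups by order — order 1: 1; order 2: 3; order 4: 2; order 5: 1; order 10: 3; order 20: 2.
Total: 12.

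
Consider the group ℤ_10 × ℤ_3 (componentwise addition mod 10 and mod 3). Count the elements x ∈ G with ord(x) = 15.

An element (a,b) has order lcm(ord(a), ord(b)); count pairs with lcm equal to 15.
Enumerating gives 8 such elements.

8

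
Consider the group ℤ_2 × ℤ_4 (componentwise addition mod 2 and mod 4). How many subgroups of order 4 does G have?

|G| = 8 and 4 | 8, so subgroups of order 4 are possible by Lagrange.
The subgroups of order 4 are: {(0,0), (0,1), (0,2), (0,3)}; {(0,0), (0,2), (1,0), (1,2)}; {(0,0), (0,2), (1,1), (1,3)}.
So G has 3 subgroups of order 4.

3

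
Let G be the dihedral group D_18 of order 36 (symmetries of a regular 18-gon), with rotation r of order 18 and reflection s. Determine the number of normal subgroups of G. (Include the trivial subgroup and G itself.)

9

G has 45 subgroups. Checking conjugation-invariance by order — order 1: 1/1 normal; order 2: 1/19 normal; order 3: 1/1 normal; order 4: 0/9 normal; order 6: 1/7 normal; order 9: 1/1 normal; order 12: 0/3 normal; order 18: 3/3 normal; order 36: 1/1 normal.
Total normal subgroups: 9.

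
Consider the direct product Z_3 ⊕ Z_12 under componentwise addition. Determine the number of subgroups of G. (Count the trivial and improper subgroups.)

|G| = 36, so by Lagrange every subgroup order divides 36. Divisors: 1, 2, 3, 4, 6, 9, 12, 18, 36.
Subgroups by order — order 1: 1; order 2: 1; order 3: 4; order 4: 1; order 6: 4; order 9: 1; order 12: 4; order 18: 1; order 36: 1.
Total: 1 + 1 + 4 + 1 + 4 + 1 + 4 + 1 + 1 = 18.

18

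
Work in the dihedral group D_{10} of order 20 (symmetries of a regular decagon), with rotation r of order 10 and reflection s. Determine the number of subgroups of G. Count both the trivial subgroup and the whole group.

|G| = 20, so by Lagrange every subgroup order divides 20. Divisors: 1, 2, 4, 5, 10, 20.
Subgroups by order — order 1: 1; order 2: 11; order 4: 5; order 5: 1; order 10: 3; order 20: 1.
Total: 1 + 11 + 5 + 1 + 3 + 1 = 22.

22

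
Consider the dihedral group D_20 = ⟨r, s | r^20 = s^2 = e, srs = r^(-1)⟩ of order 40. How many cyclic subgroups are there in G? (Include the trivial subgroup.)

26

Group the elements of G by the cyclic subgroup they generate; each cyclic subgroup of order d accounts for φ(d) elements.
Cyclic subgroups by order — order 1: 1; order 2: 21; order 4: 1; order 5: 1; order 10: 1; order 20: 1.
Total: 26.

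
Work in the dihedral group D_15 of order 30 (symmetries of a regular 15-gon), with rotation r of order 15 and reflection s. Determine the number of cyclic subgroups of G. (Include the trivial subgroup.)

Group the elements of G by the cyclic subgroup they generate; each cyclic subgroup of order d accounts for φ(d) elements.
Cyclic subgroups by order — order 1: 1; order 2: 15; order 3: 1; order 5: 1; order 15: 1.
Total: 19.

19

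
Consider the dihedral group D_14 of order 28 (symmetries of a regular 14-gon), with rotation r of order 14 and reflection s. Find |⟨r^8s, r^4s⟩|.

14

|⟨r^8s⟩| = 2 and |⟨r^4s⟩| = 2, so |H| is a multiple of lcm(2, 2) = 2 and divides |G| = 28.
Closing under the operation: H = {e, r^2, r^4, r^6, r^8, r^10, r^12, s, r^2s, r^4s, r^6s, r^8s, r^10s, r^12s}, so |H| = 14.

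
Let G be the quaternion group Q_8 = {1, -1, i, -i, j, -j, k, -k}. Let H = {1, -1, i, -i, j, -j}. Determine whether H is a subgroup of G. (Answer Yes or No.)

No

|H| = 6 does not divide |G| = 8, so by Lagrange H is not a subgroup.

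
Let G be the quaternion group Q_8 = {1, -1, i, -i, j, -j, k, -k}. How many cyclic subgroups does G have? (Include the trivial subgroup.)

5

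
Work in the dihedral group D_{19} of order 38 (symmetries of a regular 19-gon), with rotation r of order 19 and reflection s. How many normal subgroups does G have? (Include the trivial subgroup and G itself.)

G has 22 subgroups. Checking conjugation-invariance by order — order 1: 1/1 normal; order 2: 0/19 normal; order 19: 1/1 normal; order 38: 1/1 normal.
Total normal subgroups: 3.

3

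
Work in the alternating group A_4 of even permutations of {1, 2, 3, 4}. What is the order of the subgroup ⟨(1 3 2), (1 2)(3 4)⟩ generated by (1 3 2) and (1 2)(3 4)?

|⟨(1 3 2)⟩| = 3 and |⟨(1 2)(3 4)⟩| = 2, so |H| is a multiple of lcm(3, 2) = 6 and divides |G| = 12.
Closing {(1 3 2), (1 2)(3 4)} under the group operation gives all of G, so |H| = 12.

12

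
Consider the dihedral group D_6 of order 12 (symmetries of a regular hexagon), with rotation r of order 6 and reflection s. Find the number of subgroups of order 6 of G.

|G| = 12 and 6 | 12, so subgroups of order 6 are possible by Lagrange.
The subgroups of order 6 are: {e, r, r^2, r^3, r^4, r^5}; {e, r^2, r^4, s, r^2s, r^4s}; {e, r^2, r^4, rs, r^3s, r^5s}.
So G has 3 subgroups of order 6.

3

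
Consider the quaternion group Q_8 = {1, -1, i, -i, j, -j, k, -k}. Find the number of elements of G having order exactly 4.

6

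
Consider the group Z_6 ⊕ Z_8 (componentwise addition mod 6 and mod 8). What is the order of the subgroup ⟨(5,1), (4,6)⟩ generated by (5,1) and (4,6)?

24

|⟨(5,1)⟩| = 24 and |⟨(4,6)⟩| = 12, so |H| is a multiple of lcm(24, 12) = 24 and divides |G| = 48.
Closing under the operation: H = {(0,0), (0,2), (0,4), (0,6), (1,1), (1,3), (1,5), (1,7), (2,0), (2,2), (2,4), (2,6), (3,1), (3,3), (3,5), (3,7), (4,0), (4,2), (4,4), (4,6), (5,1), (5,3), (5,5), (5,7)}, so |H| = 24.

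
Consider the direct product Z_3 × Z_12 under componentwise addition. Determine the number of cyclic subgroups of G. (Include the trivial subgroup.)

Group the elements of G by the cyclic subgroup they generate; each cyclic subgroup of order d accounts for φ(d) elements.
Cyclic subgroups by order — order 1: 1; order 2: 1; order 3: 4; order 4: 1; order 6: 4; order 12: 4.
Total: 15.

15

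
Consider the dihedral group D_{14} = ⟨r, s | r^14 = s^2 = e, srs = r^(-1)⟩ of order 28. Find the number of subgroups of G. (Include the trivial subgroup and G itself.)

28

|G| = 28, so by Lagrange every subgroup order divides 28. Divisors: 1, 2, 4, 7, 14, 28.
Subgroups by order — order 1: 1; order 2: 15; order 4: 7; order 7: 1; order 14: 3; order 28: 1.
Total: 1 + 15 + 7 + 1 + 3 + 1 = 28.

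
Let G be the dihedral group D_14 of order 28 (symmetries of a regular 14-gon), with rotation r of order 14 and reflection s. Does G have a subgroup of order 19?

19 does not divide |G| = 28, so by Lagrange no subgroup of order 19 exists.

No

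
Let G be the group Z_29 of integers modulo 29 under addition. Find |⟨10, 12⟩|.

|⟨10⟩| = 29 and |⟨12⟩| = 29, so |H| is a multiple of lcm(29, 29) = 29 and divides |G| = 29.
Closing {10, 12} under the group operation gives all of G, so |H| = 29.

29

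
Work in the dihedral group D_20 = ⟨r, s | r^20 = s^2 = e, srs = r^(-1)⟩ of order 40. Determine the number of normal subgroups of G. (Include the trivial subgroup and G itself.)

G has 48 subgroups. Checking conjugation-invariance by order — order 1: 1/1 normal; order 2: 1/21 normal; order 4: 1/11 normal; order 5: 1/1 normal; order 8: 0/5 normal; order 10: 1/5 normal; order 20: 3/3 normal; order 40: 1/1 normal.
Total normal subgroups: 9.

9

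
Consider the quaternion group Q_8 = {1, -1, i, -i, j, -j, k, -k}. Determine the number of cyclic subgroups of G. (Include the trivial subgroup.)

Group the elements of G by the cyclic subgroup they generate; each cyclic subgroup of order d accounts for φ(d) elements.
Cyclic subgroups by order — order 1: 1; order 2: 1; order 4: 3.
Total: 5.

5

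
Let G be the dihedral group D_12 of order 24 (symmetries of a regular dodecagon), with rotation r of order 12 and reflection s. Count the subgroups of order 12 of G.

3

|G| = 24 and 12 | 24, so subgroups of order 12 are possible by Lagrange.
The subgroups of order 12 are: {e, r, r^2, r^3, r^4, r^5, r^6, r^7, r^8, r^9, r^10, r^11}; {e, r^2, r^4, r^6, r^8, r^10, s, r^2s, r^4s, r^6s, r^8s, r^10s}; {e, r^2, r^4, r^6, r^8, r^10, rs, r^3s, r^5s, r^7s, r^9s, r^11s}.
So G has 3 subgroups of order 12.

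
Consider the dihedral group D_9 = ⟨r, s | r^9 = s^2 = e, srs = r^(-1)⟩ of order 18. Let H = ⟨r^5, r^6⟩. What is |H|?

9

|⟨r^5⟩| = 9 and |⟨r^6⟩| = 3, so |H| is a multiple of lcm(9, 3) = 9 and divides |G| = 18.
Closing under the operation: H = {e, r, r^2, r^3, r^4, r^5, r^6, r^7, r^8}, so |H| = 9.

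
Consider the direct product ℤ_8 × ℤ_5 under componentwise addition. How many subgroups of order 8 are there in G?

|G| = 40 and 8 | 40, so subgroups of order 8 are possible by Lagrange.
The subgroups of order 8 are: {(0,0), (1,0), (2,0), (3,0), (4,0), (5,0), (6,0), (7,0)}.
So G has 1 subgroup of order 8.

1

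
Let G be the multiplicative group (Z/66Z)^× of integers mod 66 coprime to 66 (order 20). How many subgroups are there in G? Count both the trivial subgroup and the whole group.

10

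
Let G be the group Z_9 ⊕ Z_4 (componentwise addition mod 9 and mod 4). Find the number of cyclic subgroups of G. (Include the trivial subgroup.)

9

Group the elements of G by the cyclic subgroup they generate; each cyclic subgroup of order d accounts for φ(d) elements.
Cyclic subgroups by order — order 1: 1; order 2: 1; order 3: 1; order 4: 1; order 6: 1; order 9: 1; order 12: 1; order 18: 1; order 36: 1.
Total: 9.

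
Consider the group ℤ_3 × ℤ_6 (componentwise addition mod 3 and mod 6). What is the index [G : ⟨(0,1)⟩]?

3

|⟨(0,1)⟩| = 6 and |G| = 18.
By Lagrange, [G : H] = |G|/|H| = 18/6 = 3.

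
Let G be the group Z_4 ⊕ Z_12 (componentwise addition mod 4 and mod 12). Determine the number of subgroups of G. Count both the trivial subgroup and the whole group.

30

|G| = 48, so by Lagrange every subgroup order divides 48. Divisors: 1, 2, 3, 4, 6, 8, 12, 16, 24, 48.
Subgroups by order — order 1: 1; order 2: 3; order 3: 1; order 4: 7; order 6: 3; order 8: 3; order 12: 7; order 16: 1; order 24: 3; order 48: 1.
Total: 1 + 3 + 1 + 7 + 3 + 3 + 7 + 1 + 3 + 1 = 30.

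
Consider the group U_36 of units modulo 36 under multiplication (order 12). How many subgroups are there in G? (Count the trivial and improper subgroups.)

|G| = 12, so by Lagrange every subgroup order divides 12. Divisors: 1, 2, 3, 4, 6, 12.
Subgroups by order — order 1: 1; order 2: 3; order 3: 1; order 4: 1; order 6: 3; order 12: 1.
Total: 1 + 3 + 1 + 1 + 3 + 1 = 10.

10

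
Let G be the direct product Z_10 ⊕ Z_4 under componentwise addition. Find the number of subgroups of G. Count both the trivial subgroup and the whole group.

16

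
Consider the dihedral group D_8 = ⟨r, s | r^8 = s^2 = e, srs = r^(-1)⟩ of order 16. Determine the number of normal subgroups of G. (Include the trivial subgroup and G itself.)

G has 19 subgroups. Checking conjugation-invariance by order — order 1: 1/1 normal; order 2: 1/9 normal; order 4: 1/5 normal; order 8: 3/3 normal; order 16: 1/1 normal.
Total normal subgroups: 7.

7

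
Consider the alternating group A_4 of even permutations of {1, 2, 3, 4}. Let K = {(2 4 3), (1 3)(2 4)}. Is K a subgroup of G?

No

The identity e ∉ K, so K is not a subgroup.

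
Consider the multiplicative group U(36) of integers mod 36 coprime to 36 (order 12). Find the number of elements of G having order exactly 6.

6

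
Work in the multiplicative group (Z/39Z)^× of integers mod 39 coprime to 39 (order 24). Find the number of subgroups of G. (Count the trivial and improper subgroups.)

|G| = 24, so by Lagrange every subgroup order divides 24. Divisors: 1, 2, 3, 4, 6, 8, 12, 24.
Subgroups by order — order 1: 1; order 2: 3; order 3: 1; order 4: 3; order 6: 3; order 8: 1; order 12: 3; order 24: 1.
Total: 1 + 3 + 1 + 3 + 3 + 1 + 3 + 1 = 16.

16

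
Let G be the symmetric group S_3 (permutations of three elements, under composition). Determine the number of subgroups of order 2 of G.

|G| = 6 and 2 | 6, so subgroups of order 2 are possible by Lagrange.
The subgroups of order 2 are: {e, (1 2)}; {e, (1 3)}; {e, (2 3)}.
So G has 3 subgroups of order 2.

3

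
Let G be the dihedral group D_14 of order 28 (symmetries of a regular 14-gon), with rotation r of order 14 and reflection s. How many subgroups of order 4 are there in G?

7

|G| = 28 and 4 | 28, so subgroups of order 4 are possible by Lagrange.
The subgroups of order 4 are: {e, r^7, r^3s, r^10s}; {e, r^7, r^4s, r^11s}; {e, r^7, r^5s, r^12s}; {e, r^7, r^6s, r^13s}; … (7 in all).
So G has 7 subgroups of order 4.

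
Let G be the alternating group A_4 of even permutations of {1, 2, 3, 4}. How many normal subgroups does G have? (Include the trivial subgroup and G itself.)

3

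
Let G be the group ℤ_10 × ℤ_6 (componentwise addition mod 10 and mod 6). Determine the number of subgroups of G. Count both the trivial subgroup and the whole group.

20

|G| = 60, so by Lagrange every subgroup order divides 60. Divisors: 1, 2, 3, 4, 5, 6, 10, 12, 15, 20, 30, 60.
Subgroups by order — order 1: 1; order 2: 3; order 3: 1; order 4: 1; order 5: 1; order 6: 3; order 10: 3; order 12: 1; order 15: 1; order 20: 1; order 30: 3; order 60: 1.
Total: 1 + 3 + 1 + 1 + 1 + 3 + 3 + 1 + 1 + 1 + 3 + 1 = 20.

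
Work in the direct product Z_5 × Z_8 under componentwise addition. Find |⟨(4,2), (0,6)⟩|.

20

|⟨(4,2)⟩| = 20 and |⟨(0,6)⟩| = 4, so |H| is a multiple of lcm(20, 4) = 20 and divides |G| = 40.
Closing under the operation: H = {(0,0), (0,2), (0,4), (0,6), (1,0), (1,2), (1,4), (1,6), (2,0), (2,2), (2,4), (2,6), (3,0), (3,2), (3,4), (3,6), (4,0), (4,2), (4,4), (4,6)}, so |H| = 20.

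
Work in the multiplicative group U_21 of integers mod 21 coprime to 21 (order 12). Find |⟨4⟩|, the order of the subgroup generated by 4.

3

Compute successive powers of 4 mod 21: 4, 16, 1; 4^3 ≡ 1 (mod 21).
So |⟨4⟩| = 3.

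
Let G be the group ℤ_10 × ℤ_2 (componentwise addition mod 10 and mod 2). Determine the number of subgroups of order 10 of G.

|G| = 20 and 10 | 20, so subgroups of order 10 are possible by Lagrange.
The subgroups of order 10 are: {(0,0), (0,1), (2,0), (2,1), (4,0), (4,1), (6,0), (6,1), (8,0), (8,1)}; {(0,0), (1,0), (2,0), (3,0), (4,0), (5,0), (6,0), (7,0), (8,0), (9,0)}; {(0,0), (1,1), (2,0), (3,1), (4,0), (5,1), (6,0), (7,1), (8,0), (9,1)}.
So G has 3 subgroups of order 10.

3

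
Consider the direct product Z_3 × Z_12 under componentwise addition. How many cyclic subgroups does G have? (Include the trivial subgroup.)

15

Group the elements of G by the cyclic subgroup they generate; each cyclic subgroup of order d accounts for φ(d) elements.
Cyclic subgroups by order — order 1: 1; order 2: 1; order 3: 4; order 4: 1; order 6: 4; order 12: 4.
Total: 15.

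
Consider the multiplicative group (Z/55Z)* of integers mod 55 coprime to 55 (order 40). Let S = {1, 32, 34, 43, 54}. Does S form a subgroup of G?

Closure fails: 32 · 54 = 23 ∉ S. So S is not a subgroup.

No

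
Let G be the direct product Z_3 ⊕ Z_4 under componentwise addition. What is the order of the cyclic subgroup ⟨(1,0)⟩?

3

The order of (1,0) in Z_3 × Z_4 is lcm(ord(1) in Z_3, ord(0) in Z_4).
ord(1) = 3 and ord(0) = 1, so |⟨(1,0)⟩| = lcm(3, 1) = 3.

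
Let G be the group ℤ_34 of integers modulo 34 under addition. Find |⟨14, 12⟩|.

|⟨14⟩| = 17 and |⟨12⟩| = 17, so |H| is a multiple of lcm(17, 17) = 17 and divides |G| = 34.
Closing under the operation: H = {0, 2, 4, 6, 8, 10, 12, 14, 16, 18, 20, 22, 24, 26, 28, 30, 32}, so |H| = 17.

17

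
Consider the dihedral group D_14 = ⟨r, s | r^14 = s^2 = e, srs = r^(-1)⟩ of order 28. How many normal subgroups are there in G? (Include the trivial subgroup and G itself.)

G has 28 subgroups. Checking conjugation-invariance by order — order 1: 1/1 normal; order 2: 1/15 normal; order 4: 0/7 normal; order 7: 1/1 normal; order 14: 3/3 normal; order 28: 1/1 normal.
Total normal subgroups: 7.

7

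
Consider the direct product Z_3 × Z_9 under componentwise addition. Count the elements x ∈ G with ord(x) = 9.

18

An element (a,b) has order lcm(ord(a), ord(b)); count pairs with lcm equal to 9.
Enumerating gives 18 such elements.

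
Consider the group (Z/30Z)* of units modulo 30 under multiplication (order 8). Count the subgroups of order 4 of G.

3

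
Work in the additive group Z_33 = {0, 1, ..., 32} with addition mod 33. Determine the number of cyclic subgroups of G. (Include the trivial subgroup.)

Group the elements of G by the cyclic subgroup they generate; each cyclic subgroup of order d accounts for φ(d) elements.
Cyclic subgroups by order — order 1: 1; order 3: 1; order 11: 1; order 33: 1.
Total: 4.

4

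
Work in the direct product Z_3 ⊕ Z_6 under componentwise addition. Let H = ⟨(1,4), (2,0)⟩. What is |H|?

|⟨(1,4)⟩| = 3 and |⟨(2,0)⟩| = 3, so |H| is a multiple of lcm(3, 3) = 3 and divides |G| = 18.
Closing under the operation: H = {(0,0), (0,2), (0,4), (1,0), (1,2), (1,4), (2,0), (2,2), (2,4)}, so |H| = 9.

9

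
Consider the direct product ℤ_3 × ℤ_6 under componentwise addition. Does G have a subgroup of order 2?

2 | 18. A subgroup of order 2 is {(0,0), (0,3)}.

Yes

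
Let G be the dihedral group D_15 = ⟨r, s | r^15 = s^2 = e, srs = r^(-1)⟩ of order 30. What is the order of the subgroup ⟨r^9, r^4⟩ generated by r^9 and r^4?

15

|⟨r^9⟩| = 5 and |⟨r^4⟩| = 15, so |H| is a multiple of lcm(5, 15) = 15 and divides |G| = 30.
Closing under the operation: H = {e, r, r^2, r^3, r^4, r^5, r^6, r^7, r^8, r^9, r^10, r^11, r^12, r^13, r^14}, so |H| = 15.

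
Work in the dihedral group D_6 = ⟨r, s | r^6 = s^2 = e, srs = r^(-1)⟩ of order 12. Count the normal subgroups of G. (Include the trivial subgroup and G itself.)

G has 16 subgroups. Checking conjugation-invariance by order — order 1: 1/1 normal; order 2: 1/7 normal; order 3: 1/1 normal; order 4: 0/3 normal; order 6: 3/3 normal; order 12: 1/1 normal.
Total normal subgroups: 7.

7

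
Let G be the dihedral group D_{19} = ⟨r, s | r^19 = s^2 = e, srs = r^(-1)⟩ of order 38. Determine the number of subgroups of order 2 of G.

19

|G| = 38 and 2 | 38, so subgroups of order 2 are possible by Lagrange.
The subgroups of order 2 are: {e, r^10s}; {e, r^11s}; {e, r^12s}; {e, r^13s}; … (19 in all).
So G has 19 subgroups of order 2.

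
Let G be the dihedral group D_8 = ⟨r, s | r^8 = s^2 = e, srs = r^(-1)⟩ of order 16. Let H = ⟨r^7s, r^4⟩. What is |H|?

4

|⟨r^7s⟩| = 2 and |⟨r^4⟩| = 2, so |H| is a multiple of lcm(2, 2) = 2 and divides |G| = 16.
Closing under the operation: H = {e, r^4, r^3s, r^7s}, so |H| = 4.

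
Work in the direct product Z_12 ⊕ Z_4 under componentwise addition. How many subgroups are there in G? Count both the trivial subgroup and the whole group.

|G| = 48, so by Lagrange every subgroup order divides 48. Divisors: 1, 2, 3, 4, 6, 8, 12, 16, 24, 48.
Subgroups by order — order 1: 1; order 2: 3; order 3: 1; order 4: 7; order 6: 3; order 8: 3; order 12: 7; order 16: 1; order 24: 3; order 48: 1.
Total: 1 + 3 + 1 + 7 + 3 + 3 + 7 + 1 + 3 + 1 = 30.

30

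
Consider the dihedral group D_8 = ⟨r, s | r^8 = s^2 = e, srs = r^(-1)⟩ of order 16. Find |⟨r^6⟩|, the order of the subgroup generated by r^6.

4

Computing powers of r^6: the smallest k with (r^6)^k = e is k = 4.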